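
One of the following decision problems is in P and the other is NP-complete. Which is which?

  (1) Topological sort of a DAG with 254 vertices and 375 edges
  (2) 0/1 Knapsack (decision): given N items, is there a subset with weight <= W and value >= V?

(1) is P: DFS-based topological sort runs in O(V+E).
(2) is NP-complete: reduces from Subset Sum.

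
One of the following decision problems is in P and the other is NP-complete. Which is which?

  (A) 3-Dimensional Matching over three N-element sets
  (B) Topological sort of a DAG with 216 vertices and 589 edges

(A) is NP-complete: one of Karp's 21 NP-complete problems.
(B) is P: DFS-based topological sort runs in O(V+E).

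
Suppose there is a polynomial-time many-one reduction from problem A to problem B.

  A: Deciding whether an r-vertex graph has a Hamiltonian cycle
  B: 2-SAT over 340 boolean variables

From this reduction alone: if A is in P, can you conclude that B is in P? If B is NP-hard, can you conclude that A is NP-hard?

A poly-time reduction A <=_p B transfers tractability DOWN (B easy => A easy) and hardness UP (A hard => B hard), not the reverse.
From A in P, the reduction alone does NOT give B in P: any problem in P trivially reduces to SAT, yet SAT is not known to be in P.
From B NP-hard, the reduction alone does NOT give A NP-hard: again, easy problems reduce to hard ones.
(Here in fact A is NP-complete and B is in P, so no such reduction is known -- its existence would imply P = NP; the analysis concerns only what the assumed reduction would or would not let you conclude.)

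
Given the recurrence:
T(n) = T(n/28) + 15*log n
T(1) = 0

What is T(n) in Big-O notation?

Each of the log_28(n) levels adds O(log n). T(n) = O(log^2 n).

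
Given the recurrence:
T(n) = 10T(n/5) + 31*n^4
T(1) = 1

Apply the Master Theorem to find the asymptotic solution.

a=10, b=5, f(n)=31*n^4. log_5(10) = 1.431 < 4. Case 3: T(n) = O(n^4).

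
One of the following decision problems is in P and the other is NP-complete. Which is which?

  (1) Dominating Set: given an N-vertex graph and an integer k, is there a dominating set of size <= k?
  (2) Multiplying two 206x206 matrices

(1) is NP-complete: reduces from Set Cover (with k part of the input).
(2) is P: the schoolbook algorithm runs in O(n^3).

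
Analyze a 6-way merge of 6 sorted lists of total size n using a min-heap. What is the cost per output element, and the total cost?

Maintain a min-heap of size 6 holding the current head of each list. Each output step does one extract-min (O(log 6)) and one insert of that list's next element (O(log 6)). Each of the n elements passes through the heap exactly once, so the total cost is O(n log 6), i.e. O(log 6) per output element.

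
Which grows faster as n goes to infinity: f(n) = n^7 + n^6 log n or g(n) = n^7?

f(n) = n^7 + n^6 log n and g(n) = n^7 are Theta of each other: the lower-order n^6 log n term is o(n^7); both are Theta(n^7).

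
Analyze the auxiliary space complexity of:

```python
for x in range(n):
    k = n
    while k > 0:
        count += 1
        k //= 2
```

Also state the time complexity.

Space complexity: O(1).
Only a constant amount of auxiliary storage is used; nothing grows with n.
Time complexity: O(n log n).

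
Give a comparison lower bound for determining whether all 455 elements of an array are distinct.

In the algebraic decision-tree model, the YES region for element distinctness on 455 elements has 455! connected components (one per ordering). Ben-Or's theorem then gives a lower bound of Omega(log(n!)) = Omega(n log n).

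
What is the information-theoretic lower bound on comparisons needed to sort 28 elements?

There are 28! = 304888344611713860501504000000 possible orderings. Each comparison gives 1 bit. We need at least ceil(log_2(304888344611713860501504000000)) = 98 comparisons.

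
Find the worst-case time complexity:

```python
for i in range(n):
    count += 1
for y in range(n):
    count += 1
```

Time complexity: O(n).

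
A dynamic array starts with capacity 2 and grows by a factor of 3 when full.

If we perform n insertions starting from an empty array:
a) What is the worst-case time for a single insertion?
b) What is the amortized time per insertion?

(a) Worst-case single insertion: O(n) -- when the array is full at capacity c, the resize copies all c elements, and c can be Theta(n).
(b) Resizes happen at sizes 2, 6, 18, ... Total copy cost for n insertions: 2 + 6 + ... = O(n) (geometric series with ratio 1/3). Amortized cost per insertion: O(n)/n = O(1).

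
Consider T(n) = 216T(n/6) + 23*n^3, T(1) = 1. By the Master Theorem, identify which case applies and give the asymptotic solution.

a=216, b=6, f(n)=23*n^3.
log_6(216) = 3, so n^(log_b(a)) = n^3.
f(n) = Theta(n^3), so Case 2 applies.
T(n) = Theta(n^3 log n).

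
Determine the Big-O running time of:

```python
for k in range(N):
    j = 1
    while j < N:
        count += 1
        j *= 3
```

Time complexity: O(n log n).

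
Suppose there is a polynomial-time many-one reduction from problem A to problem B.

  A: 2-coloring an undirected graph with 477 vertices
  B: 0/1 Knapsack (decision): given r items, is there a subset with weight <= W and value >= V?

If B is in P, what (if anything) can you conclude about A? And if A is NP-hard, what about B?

A poly-time reduction A <=_p B means any A-instance can be transformed to a B-instance in poly time.
If B is in P: compose the reduction with B's poly-time algorithm to solve A in poly time, so A is in P.
If A is NP-hard: every NP problem reduces to A, which reduces to B; composing reductions, every NP problem reduces to B, so B is NP-hard.
(Here in fact A is P and B is NP-complete.)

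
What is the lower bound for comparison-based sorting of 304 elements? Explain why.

A comparison-based sorting algorithm corresponds to a decision tree. With 304! possible permutations, the tree has 304! leaves. The height is at least log_2(304!) = Omega(n log n) by Stirling's approximation.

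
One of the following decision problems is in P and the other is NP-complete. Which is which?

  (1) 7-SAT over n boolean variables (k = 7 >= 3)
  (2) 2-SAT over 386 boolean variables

(1) is NP-complete: 3-SAT is NP-complete (Cook-Levin); k-SAT for k>=3 reduces from 3-SAT.
(2) is P: 2-SAT is solvable in linear time via implication-graph SCCs.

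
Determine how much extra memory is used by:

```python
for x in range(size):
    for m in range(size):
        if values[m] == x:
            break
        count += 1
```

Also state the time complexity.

Space complexity: O(1).
Only a constant amount of auxiliary storage is used; nothing grows with n.
Time complexity: O(n^2).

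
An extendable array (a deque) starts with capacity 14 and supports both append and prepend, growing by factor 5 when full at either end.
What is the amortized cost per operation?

Growth at either end copies all elements; capacities form a geometric sequence with ratio 5, so total copy cost over n operations is O(n) (two geometric series). Amortized O(1).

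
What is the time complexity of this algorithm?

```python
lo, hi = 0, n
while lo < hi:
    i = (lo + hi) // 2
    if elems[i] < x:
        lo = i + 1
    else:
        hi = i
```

Time complexity: O(log n).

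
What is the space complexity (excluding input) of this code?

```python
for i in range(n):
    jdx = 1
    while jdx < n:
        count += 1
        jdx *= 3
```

Space complexity: O(1).
Only a constant amount of auxiliary storage is used; nothing grows with n.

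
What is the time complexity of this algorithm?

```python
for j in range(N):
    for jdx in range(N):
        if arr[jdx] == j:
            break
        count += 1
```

Time complexity: O(n^2).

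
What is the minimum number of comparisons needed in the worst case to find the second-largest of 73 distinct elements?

Lower bound: finding the max needs 73-1 comparisons. By the adversary weight-doubling argument, the max must personally win >= ceil(log_2(73)) = 7 comparisons; the 2nd-largest is among those 7 losers, needing 7-1 more comparisons. Total >= 73-1 + 7-1 = 78. A balanced knockout tournament achieves this.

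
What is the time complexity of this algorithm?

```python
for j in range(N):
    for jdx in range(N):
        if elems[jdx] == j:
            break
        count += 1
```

Time complexity: O(n^2).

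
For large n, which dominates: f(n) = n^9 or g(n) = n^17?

g(n) = n^17 grows faster: n^17/n^9 = n^8 -> infinity.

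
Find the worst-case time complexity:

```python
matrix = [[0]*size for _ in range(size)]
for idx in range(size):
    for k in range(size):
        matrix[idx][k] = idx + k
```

Time complexity: O(n^2).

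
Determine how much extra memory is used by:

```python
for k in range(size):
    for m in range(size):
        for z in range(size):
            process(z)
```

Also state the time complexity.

Space complexity: O(1).
Only a constant amount of auxiliary storage is used; nothing grows with n.
Time complexity: O(n^3).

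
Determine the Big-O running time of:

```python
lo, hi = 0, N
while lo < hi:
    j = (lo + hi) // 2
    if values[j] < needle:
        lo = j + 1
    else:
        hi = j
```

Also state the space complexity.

Time complexity: O(log n).
Space complexity: O(1).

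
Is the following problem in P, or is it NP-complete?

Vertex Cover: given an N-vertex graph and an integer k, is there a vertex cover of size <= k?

This problem is NP-complete: one of Karp's 21 NP-complete problems (with k part of the input; for any fixed constant k it is in P).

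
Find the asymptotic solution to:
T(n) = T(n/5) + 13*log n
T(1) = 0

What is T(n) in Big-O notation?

Each of the log_5(n) levels adds O(log n). T(n) = O(log^2 n).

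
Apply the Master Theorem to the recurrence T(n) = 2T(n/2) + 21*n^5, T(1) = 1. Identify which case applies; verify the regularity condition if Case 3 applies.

a=2, b=2, f(n)=21*n^5.
log_2(2) = 1 < 5.
f(n) = Omega(n^(1+epsilon)) for some epsilon > 0, so Case 3 is the candidate.
Regularity: a*f(n/b) = 2*21*(n/2)^5 = (2/32)*21*n^5 <= c*f(n) with c = 2/32 < 1. Satisfied.
Case 3: T(n) = Theta(n^5).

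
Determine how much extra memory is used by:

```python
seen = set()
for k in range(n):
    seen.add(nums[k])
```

Space complexity: O(n).
Auxiliary storage grows linearly with the input size n in the worst case.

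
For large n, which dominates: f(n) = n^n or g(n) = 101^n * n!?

g(n) = 101^n * n! grows faster: by Stirling n! ~ sqrt(2 pi n)(n/e)^n, so 101^n n! / n^n ~ (101/e)^n sqrt(2 pi n) -> infinity since 101/e > 1.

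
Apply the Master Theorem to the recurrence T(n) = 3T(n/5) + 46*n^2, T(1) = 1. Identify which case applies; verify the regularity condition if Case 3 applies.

a=3, b=5, f(n)=46*n^2.
log_5(3) = 0.6826 < 2.
f(n) = Omega(n^(0.6826+epsilon)) for some epsilon > 0, so Case 3 is the candidate.
Regularity: a*f(n/b) = 3*46*(n/5)^2 = (3/25)*46*n^2 <= c*f(n) with c = 3/25 < 1. Satisfied.
Case 3: T(n) = Theta(n^2).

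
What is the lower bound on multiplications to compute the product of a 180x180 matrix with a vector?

A 180x180 matrix-vector product has 180 inner products of length 180. Output depends on all 180^2 = 32400 matrix entries. At least 32400 multiplications needed.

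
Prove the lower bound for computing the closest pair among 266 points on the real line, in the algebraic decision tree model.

Reduction from element distinctness: given 266 reals, the closest-pair distance is 0 iff two are equal. Element distinctness has an Omega(n log n) lower bound in the algebraic decision tree model (Ben-Or). Therefore closest pair on a line also requires Omega(n log n). Sorting then a linear scan achieves this.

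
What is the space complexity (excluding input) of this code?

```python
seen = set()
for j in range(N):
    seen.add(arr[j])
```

Space complexity: O(n).
Auxiliary storage grows linearly with the input size n in the worst case.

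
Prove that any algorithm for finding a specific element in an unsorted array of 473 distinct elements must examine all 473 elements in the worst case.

Adversary argument: if the algorithm examines fewer than 473 elements, the adversary places the target in an unexamined position. The algorithm cannot distinguish 'not present' from 'in unexamined position'.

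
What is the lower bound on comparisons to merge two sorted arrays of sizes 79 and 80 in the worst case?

Adversary: with |79 - 80| <= 1 the inputs can be fully interleaved so that every adjacent pair in the merged output comes from different arrays. Then each of the 158 adjacent pairs must be directly compared, or the algorithm cannot determine their relative order. Standard merge meets this bound.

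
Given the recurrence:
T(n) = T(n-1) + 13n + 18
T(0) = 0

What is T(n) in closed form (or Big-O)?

Dominant term in sum is 13*sum(i, i=1..n) = 13*n*(n+1)/2 = O(n^2).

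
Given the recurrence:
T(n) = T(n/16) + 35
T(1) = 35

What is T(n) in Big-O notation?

Each step divides n by 16 and adds 35. After log_16(n) steps, T(n) = O(log n).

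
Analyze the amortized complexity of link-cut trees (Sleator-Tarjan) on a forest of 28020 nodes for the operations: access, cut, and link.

Link-cut trees represent the forest using splay trees over preferred paths. With potential Phi = sum over nodes of log(size of virtual subtree), each access on 28020 nodes is O(log 28020) = O(log n) amortized by the splay-tree access lemma. Cut and link are O(1) plus one access.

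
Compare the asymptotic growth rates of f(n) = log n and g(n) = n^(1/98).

g(n) = n^(1/98) grows faster: any positive power of n dominates log n.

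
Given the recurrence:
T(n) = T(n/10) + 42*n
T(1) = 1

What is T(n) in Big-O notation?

Geometric series: 42*n*(1 + 1/10 + 1/10^2 + ...) = O(n). T(n) = O(n).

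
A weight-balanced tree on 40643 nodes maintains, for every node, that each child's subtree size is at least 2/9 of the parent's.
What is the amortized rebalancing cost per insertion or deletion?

With balance ratio 2/9, tree height is O(log_{9/2}(40643)) = O(log n). A rebalance at a node of size s costs O(s) but requires Omega(s) updates in that subtree to retrigger. Summed over the O(log n) ancestors of the touched leaf, amortized rebalancing is O(log n).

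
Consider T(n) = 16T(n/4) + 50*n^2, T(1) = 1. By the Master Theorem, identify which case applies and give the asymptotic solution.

a=16, b=4, f(n)=50*n^2.
log_4(16) = 2, so n^(log_b(a)) = n^2.
f(n) = Theta(n^2), so Case 2 applies.
T(n) = Theta(n^2 log n).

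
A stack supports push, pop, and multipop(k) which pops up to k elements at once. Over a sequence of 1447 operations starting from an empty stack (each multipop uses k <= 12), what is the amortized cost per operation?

Each element is pushed exactly once and popped at most once (whether by pop or as part of a multipop). So the total number of individual pops over the whole sequence is at most the number of pushes, which is at most 1447. Total work <= 2 * 1447, hence O(1) amortized per operation.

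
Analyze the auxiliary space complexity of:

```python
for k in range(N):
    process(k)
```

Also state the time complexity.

Space complexity: O(1).
Only a constant amount of auxiliary storage is used; nothing grows with n.
Time complexity: O(n).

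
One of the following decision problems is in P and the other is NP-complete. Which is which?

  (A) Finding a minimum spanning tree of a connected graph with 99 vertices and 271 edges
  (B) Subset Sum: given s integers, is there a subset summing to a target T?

(A) is P: Kruskal's / Prim's algorithms run in polynomial time.
(B) is NP-complete: one of Karp's 21 NP-complete problems.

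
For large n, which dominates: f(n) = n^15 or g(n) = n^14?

f(n) = n^15 grows faster: n^15/n^14 = n^1 -> infinity.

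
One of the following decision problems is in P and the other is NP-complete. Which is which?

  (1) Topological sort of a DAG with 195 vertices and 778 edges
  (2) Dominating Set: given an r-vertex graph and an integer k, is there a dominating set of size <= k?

(1) is P: DFS-based topological sort runs in O(V+E).
(2) is NP-complete: reduces from Set Cover (with k part of the input).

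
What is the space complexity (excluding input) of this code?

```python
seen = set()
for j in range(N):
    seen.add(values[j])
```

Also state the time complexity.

Space complexity: O(n).
Auxiliary storage grows linearly with the input size n in the worst case.
Time complexity: O(n).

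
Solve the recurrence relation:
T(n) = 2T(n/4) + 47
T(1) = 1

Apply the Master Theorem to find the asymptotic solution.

a=2, b=4, f(n)=47. log_4(2) = 0.5. Case 1 of Master Theorem: T(n) = O(n^0.5).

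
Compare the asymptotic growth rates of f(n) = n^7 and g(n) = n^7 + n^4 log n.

f(n) = n^7 and g(n) = n^7 + n^4 log n are Theta of each other: the lower-order n^4 log n term is o(n^7); both are Theta(n^7).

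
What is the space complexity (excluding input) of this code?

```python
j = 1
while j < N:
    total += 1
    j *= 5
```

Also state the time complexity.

Space complexity: O(1).
Only a constant amount of auxiliary storage is used; nothing grows with n.
Time complexity: O(log n).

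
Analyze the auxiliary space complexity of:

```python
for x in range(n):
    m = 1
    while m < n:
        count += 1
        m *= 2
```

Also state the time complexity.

Space complexity: O(1).
Only a constant amount of auxiliary storage is used; nothing grows with n.
Time complexity: O(n log n).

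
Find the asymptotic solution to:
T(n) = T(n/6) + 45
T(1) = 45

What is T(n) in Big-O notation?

Each step divides n by 6 and adds 45. After log_6(n) steps, T(n) = O(log n).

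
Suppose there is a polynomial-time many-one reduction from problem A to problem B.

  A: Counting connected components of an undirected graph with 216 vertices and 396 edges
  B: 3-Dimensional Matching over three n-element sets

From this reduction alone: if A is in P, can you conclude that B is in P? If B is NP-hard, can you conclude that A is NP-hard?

A poly-time reduction A <=_p B transfers tractability DOWN (B easy => A easy) and hardness UP (A hard => B hard), not the reverse.
From A in P, the reduction alone does NOT give B in P: any problem in P trivially reduces to SAT, yet SAT is not known to be in P.
From B NP-hard, the reduction alone does NOT give A NP-hard: again, easy problems reduce to hard ones.
(Here in fact A is P and B is NP-complete.)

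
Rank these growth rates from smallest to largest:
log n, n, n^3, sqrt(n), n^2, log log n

Ordered by growth rate: log log n < log n < sqrt(n) < n < n^2 < n^3.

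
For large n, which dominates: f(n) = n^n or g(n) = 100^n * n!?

g(n) = 100^n * n! grows faster: by Stirling n! ~ sqrt(2 pi n)(n/e)^n, so 100^n n! / n^n ~ (100/e)^n sqrt(2 pi n) -> infinity since 100/e > 1.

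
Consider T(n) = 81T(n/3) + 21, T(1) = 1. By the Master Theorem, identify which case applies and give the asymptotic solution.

a=81, b=3, f(n)=21.
log_3(81) = 4 > 0.
Since f(n) = O(n^0) is polynomially smaller than n^4, Case 1 applies.
T(n) = Theta(n^4).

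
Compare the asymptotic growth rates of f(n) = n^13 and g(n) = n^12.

f(n) = n^13 grows faster: n^13/n^12 = n^1 -> infinity.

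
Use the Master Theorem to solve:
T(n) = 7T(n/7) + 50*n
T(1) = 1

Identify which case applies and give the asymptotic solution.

a=7, b=7, f(n)=50*n.
log_7(7) = 1, so n^(log_b(a)) = n.
f(n) = Theta(n), so Case 2 applies.
T(n) = Theta(n log n).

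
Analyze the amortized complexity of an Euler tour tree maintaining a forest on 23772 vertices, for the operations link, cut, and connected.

An Euler tour tree stores each tree's Euler tour as a balanced BST keyed by tour position. On 23772 vertices: link concatenates two tours via O(1) splits/joins of size <= 2*23772 (O(log n)); cut splits the tour at the two occurrences of the edge (O(log n)); connected compares BST roots (O(log n) to find the root). All O(log n) amortized.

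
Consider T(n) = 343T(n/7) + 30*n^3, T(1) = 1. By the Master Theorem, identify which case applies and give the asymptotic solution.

a=343, b=7, f(n)=30*n^3.
log_7(343) = 3, so n^(log_b(a)) = n^3.
f(n) = Theta(n^3), so Case 2 applies.
T(n) = Theta(n^3 log n).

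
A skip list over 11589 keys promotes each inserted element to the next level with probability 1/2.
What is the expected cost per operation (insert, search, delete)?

Expected number of levels is O(log_2(11589)) = O(log n). A search visits O(1) expected nodes per level over O(log n) levels. Insert/delete are a search plus O(1) pointer updates per level. Expected O(log n) per operation.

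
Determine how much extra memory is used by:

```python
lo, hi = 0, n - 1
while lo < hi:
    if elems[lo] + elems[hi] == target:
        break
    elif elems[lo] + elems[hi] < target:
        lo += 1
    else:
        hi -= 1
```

Space complexity: O(1).
Only a constant amount of auxiliary storage is used; nothing grows with n.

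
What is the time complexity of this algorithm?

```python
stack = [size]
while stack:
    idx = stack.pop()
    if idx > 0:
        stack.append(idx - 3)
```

Time complexity: O(n).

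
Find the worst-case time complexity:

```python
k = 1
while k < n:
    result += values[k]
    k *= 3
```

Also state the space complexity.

Time complexity: O(log n).
Space complexity: O(1).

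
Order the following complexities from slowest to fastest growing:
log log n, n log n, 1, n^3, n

Ordered by growth rate: 1 < log log n < n < n log n < n^3.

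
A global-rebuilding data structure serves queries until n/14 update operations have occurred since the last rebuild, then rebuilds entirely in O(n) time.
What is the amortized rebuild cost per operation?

The O(n) rebuild is triggered by n/14 operations, so each contributes O(n)/(n/14) = O(14) = O(1) to the rebuild cost.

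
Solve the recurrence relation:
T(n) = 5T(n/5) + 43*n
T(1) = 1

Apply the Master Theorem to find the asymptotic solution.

a=5, b=5, f(n)=43*n. log_5(5) = 1. Case 2: T(n) = O(n log n).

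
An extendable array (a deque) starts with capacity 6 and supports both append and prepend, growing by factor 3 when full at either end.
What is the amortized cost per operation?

Growth at either end copies all elements; capacities form a geometric sequence with ratio 3, so total copy cost over n operations is O(n) (two geometric series). Amortized O(1).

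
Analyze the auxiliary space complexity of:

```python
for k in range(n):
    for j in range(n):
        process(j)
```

Space complexity: O(1).
Only a constant amount of auxiliary storage is used; nothing grows with n.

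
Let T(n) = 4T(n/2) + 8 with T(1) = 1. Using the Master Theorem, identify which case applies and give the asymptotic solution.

a=4, b=2, f(n)=8.
log_2(4) = 2 > 0.
Since f(n) = O(n^0) is polynomially smaller than n^2, Case 1 applies.
T(n) = Theta(n^2).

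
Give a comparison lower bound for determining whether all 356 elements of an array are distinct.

In the algebraic decision-tree model, the YES region for element distinctness on 356 elements has 356! connected components (one per ordering). Ben-Or's theorem then gives a lower bound of Omega(log(n!)) = Omega(n log n).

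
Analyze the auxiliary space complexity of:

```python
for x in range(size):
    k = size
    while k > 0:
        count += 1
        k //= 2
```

Space complexity: O(1).
Only a constant amount of auxiliary storage is used; nothing grows with n.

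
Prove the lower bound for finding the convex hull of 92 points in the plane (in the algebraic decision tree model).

Reduction from sorting: given 92 numbers x_1,...,x_{92}, map x_i to the point (x_i, x_i^2) on the parabola y = x^2. All points are on the convex hull, and walking the hull gives them in sorted x-order. Since sorting requires Omega(n log n), so does planar convex hull.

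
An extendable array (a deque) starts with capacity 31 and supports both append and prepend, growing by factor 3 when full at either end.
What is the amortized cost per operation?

Growth at either end copies all elements; capacities form a geometric sequence with ratio 3, so total copy cost over n operations is O(n) (two geometric series). Amortized O(1).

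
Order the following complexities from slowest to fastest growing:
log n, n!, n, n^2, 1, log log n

Ordered by growth rate: 1 < log log n < log n < n < n^2 < n!.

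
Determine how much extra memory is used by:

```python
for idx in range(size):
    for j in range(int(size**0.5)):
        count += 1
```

Space complexity: O(1).
Only a constant amount of auxiliary storage is used; nothing grows with n.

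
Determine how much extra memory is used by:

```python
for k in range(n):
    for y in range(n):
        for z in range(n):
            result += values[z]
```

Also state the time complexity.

Space complexity: O(1).
Only a constant amount of auxiliary storage is used; nothing grows with n.
Time complexity: O(n^3).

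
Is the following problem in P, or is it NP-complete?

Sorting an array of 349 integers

This problem is in P: merge sort runs in O(n log n).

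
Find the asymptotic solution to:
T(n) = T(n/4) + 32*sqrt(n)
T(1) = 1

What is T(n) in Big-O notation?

Each level contributes sqrt(n/4^k). Geometric series with ratio 1/sqrt(4) < 1 sums to O(sqrt(n)).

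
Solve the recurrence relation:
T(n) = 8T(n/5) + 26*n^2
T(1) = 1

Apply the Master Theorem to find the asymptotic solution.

a=8, b=5, f(n)=26*n^2. log_5(8) = 1.292 < 2. Case 3: T(n) = O(n^2).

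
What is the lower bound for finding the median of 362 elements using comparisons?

To find the median of 362 elements, every element must be compared at least once, so the lower bound is Omega(n). The BFPRT algorithm achieves O(n), making this tight.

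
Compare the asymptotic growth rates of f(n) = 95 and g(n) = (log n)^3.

g(n) = (log n)^3 grows faster: any unbounded function dominates a constant.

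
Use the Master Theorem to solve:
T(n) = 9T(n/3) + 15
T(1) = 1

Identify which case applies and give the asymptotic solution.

a=9, b=3, f(n)=15.
log_3(9) = 2 > 0.
Since f(n) = O(n^0) is polynomially smaller than n^2, Case 1 applies.
T(n) = Theta(n^2).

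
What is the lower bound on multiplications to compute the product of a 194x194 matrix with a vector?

A 194x194 matrix-vector product has 194 inner products of length 194. Output depends on all 194^2 = 37636 matrix entries. At least 37636 multiplications needed.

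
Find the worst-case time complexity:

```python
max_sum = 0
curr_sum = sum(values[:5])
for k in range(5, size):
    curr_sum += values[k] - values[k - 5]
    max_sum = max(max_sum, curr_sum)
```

Time complexity: O(n).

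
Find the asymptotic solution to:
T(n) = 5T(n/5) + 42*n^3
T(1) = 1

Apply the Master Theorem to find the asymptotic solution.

a=5, b=5, f(n)=42*n^3. log_5(5) = 1 < 3. Case 3: T(n) = O(n^3).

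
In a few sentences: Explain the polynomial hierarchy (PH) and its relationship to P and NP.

The polynomial hierarchy is a tower of complexity classes: Sigma_0^P = Pi_0^P = P, Sigma_1^P = NP, Pi_1^P = co-NP, and Sigma_{k+1}^P = NP^{Sigma_k^P}. PH is contained in PSPACE. If any level collapses (Sigma_k = Pi_k), the entire hierarchy collapses to that level.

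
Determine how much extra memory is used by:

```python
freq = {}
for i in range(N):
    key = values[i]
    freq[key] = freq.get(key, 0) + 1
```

Space complexity: O(n).
Auxiliary storage grows linearly with the input size n in the worst case.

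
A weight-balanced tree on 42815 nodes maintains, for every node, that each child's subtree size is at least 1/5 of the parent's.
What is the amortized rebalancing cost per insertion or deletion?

With balance ratio 1/5, tree height is O(log_{5/1}(42815)) = O(log n). A rebalance at a node of size s costs O(s) but requires Omega(s) updates in that subtree to retrigger. Summed over the O(log n) ancestors of the touched leaf, amortized rebalancing is O(log n).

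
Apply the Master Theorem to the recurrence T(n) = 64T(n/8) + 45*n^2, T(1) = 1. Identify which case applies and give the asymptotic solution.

a=64, b=8, f(n)=45*n^2.
log_8(64) = 2, so n^(log_b(a)) = n^2.
f(n) = Theta(n^2), so Case 2 applies.
T(n) = Theta(n^2 log n).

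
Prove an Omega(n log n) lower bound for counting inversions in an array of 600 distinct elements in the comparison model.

Decision-tree argument: at any leaf, the comparisons made (with transitivity) must totally order all 600 elements -- otherwise some pair (i,j) is unordered, and an adversary can present two inputs agreeing on every comparison made but with that pair flipped, changing the inversion count by 1, so the leaf's output is wrong on one of them. Hence the tree has >= 600! leaves and height >= log_2(600!) = Omega(n log n). Modified merge sort achieves O(n log n).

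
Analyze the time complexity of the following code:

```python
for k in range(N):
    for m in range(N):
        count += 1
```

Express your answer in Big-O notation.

Time complexity: O(n^2).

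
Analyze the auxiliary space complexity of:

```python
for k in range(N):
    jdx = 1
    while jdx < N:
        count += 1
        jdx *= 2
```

Space complexity: O(1).
Only a constant amount of auxiliary storage is used; nothing grows with n.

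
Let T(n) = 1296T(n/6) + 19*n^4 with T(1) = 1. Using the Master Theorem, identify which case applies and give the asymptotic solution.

a=1296, b=6, f(n)=19*n^4.
log_6(1296) = 4, so n^(log_b(a)) = n^4.
f(n) = Theta(n^4), so Case 2 applies.
T(n) = Theta(n^4 log n).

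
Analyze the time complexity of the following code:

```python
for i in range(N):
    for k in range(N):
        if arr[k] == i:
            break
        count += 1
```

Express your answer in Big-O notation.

Time complexity: O(n^2).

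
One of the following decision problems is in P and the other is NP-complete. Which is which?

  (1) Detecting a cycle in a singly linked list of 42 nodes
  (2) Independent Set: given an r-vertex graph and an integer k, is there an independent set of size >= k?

(1) is P: Floyd's tortoise-and-hare runs in O(n) time, O(1) space.
(2) is NP-complete: complement of Clique (with k part of the input).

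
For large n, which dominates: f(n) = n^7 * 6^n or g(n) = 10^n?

g(n) = 10^n grows faster: 10^n / (n^7 6^n) = (10/6)^n / n^7 -> infinity since 10/6 > 1.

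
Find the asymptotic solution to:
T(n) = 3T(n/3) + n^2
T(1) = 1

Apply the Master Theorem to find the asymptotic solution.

a=3, b=3, f(n)=n^2. log_3(3) = 1 < 2. Case 3: T(n) = O(n^2).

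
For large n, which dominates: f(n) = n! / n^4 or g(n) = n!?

g(n) = n! grows faster: the ratio n!/(n!/n^4) = n^4 -> infinity.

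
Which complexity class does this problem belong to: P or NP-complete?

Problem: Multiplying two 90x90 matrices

This problem is in P: the schoolbook algorithm runs in O(n^3).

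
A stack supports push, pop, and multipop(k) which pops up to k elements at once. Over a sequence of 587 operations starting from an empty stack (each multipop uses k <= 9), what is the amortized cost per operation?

Each element is pushed exactly once and popped at most once (whether by pop or as part of a multipop). So the total number of individual pops over the whole sequence is at most the number of pushes, which is at most 587. Total work <= 2 * 587, hence O(1) amortized per operation.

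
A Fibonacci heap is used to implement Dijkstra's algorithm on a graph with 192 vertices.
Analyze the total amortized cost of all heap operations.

Dijkstra performs 192 insert, 192 extract-min, and at most E decrease-key operations. With Fibonacci heap: insert O(1) amortized, extract-min O(log n) amortized, decrease-key O(1) amortized. Total with n = 192: O(n * 1 + n * log n + E * 1) = O(n log n + E).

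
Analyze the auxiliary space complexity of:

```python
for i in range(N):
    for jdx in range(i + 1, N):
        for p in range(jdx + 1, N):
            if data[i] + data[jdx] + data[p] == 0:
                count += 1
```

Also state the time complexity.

Space complexity: O(1).
Only a constant amount of auxiliary storage is used; nothing grows with n.
Time complexity: O(n^3).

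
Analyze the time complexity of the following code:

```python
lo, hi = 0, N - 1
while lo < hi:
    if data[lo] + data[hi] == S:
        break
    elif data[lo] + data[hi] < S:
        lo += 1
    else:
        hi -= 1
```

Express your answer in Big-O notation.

Time complexity: O(n).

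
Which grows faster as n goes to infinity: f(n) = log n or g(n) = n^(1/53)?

g(n) = n^(1/53) grows faster: any positive power of n dominates log n.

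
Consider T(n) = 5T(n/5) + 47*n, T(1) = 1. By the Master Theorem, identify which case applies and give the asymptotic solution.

a=5, b=5, f(n)=47*n.
log_5(5) = 1, so n^(log_b(a)) = n.
f(n) = Theta(n), so Case 2 applies.
T(n) = Theta(n log n).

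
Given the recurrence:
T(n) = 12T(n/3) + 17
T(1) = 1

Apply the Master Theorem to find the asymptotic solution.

a=12, b=3, f(n)=17. log_3(12) = 2.262. Case 1 of Master Theorem: T(n) = O(n^2.262).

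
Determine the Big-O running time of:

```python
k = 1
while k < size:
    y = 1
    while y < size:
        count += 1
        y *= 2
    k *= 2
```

Time complexity: O(log^2 n).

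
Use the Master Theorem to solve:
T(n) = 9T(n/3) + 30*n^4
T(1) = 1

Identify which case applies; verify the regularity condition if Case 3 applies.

a=9, b=3, f(n)=30*n^4.
log_3(9) = 2 < 4.
f(n) = Omega(n^(2+epsilon)) for some epsilon > 0, so Case 3 is the candidate.
Regularity: a*f(n/b) = 9*30*(n/3)^4 = (9/81)*30*n^4 <= c*f(n) with c = 9/81 < 1. Satisfied.
Case 3: T(n) = Theta(n^4).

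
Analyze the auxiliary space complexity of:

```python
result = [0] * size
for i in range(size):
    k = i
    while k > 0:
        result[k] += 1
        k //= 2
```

Space complexity: O(n).
Auxiliary storage grows linearly with the input size n in the worst case.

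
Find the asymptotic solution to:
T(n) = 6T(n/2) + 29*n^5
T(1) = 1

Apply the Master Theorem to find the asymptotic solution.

a=6, b=2, f(n)=29*n^5. log_2(6) = 2.585 < 5. Case 3: T(n) = O(n^5).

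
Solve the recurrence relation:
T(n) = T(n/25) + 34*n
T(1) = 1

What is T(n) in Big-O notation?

Geometric series: 34*n*(1 + 1/25 + 1/25^2 + ...) = O(n). T(n) = O(n).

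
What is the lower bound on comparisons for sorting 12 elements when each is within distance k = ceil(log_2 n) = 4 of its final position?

Partition the 12 positions into floor(n/k) blocks of k = 4 consecutive positions; any permutation within a block keeps every element within k of its final position, so there are at least (k!)^(n/k) distinguishable inputs. Lower bound: log_2((k!)^(n/k)) = (n/k) * log_2(k!) = Theta(n log k); with k = ceil(log_2 n), this is Omega(n log log n).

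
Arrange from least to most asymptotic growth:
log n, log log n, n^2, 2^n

Ordered by growth rate: log log n < log n < n^2 < 2^n.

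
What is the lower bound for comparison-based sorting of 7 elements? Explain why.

A comparison-based sorting algorithm corresponds to a decision tree. With 7! possible permutations, the tree has 7! leaves. The height is at least log_2(7!) = Omega(n log n) by Stirling's approximation.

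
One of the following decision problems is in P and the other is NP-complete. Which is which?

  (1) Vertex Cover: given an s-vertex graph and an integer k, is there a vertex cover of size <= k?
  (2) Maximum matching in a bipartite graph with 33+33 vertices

(1) is NP-complete: one of Karp's 21 NP-complete problems (with k part of the input; for any fixed constant k it is in P).
(2) is P: Hopcroft-Karp runs in O(E sqrt(V)).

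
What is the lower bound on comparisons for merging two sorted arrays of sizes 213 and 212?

Adversary argument: with sizes 213 and 212 (differing by at most 1), interleave the two arrays so that every consecutive pair in the output comes from different inputs. Then each of the 424 adjacent output pairs must be directly compared, or the algorithm cannot determine their relative order. So 424 comparisons are necessary; standard merge achieves this.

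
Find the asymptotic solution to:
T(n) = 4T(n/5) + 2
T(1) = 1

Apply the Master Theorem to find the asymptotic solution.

a=4, b=5, f(n)=2. log_5(4) = 0.8614. Case 1 of Master Theorem: T(n) = O(n^0.8614).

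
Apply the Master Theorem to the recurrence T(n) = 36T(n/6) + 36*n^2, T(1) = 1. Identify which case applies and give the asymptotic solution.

a=36, b=6, f(n)=36*n^2.
log_6(36) = 2, so n^(log_b(a)) = n^2.
f(n) = Theta(n^2), so Case 2 applies.
T(n) = Theta(n^2 log n).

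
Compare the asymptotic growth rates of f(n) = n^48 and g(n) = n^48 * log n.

g(n) = n^48 * log n grows faster: extra log n factor -> infinity.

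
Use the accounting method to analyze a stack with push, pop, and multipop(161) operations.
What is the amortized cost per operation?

Assign 2 credits per push (1 for the push, 1 saved for a future pop). Each pop or element popped by multipop(161) uses 1 saved credit. Total credits never go negative, so amortized cost is O(1).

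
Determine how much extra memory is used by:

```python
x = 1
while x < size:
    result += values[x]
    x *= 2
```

Space complexity: O(1).
Only a constant amount of auxiliary storage is used; nothing grows with n.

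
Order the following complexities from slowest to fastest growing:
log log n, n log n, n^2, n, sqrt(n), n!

Ordered by growth rate: log log n < sqrt(n) < n < n log n < n^2 < n!.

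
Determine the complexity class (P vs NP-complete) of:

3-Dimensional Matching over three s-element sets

This problem is NP-complete: one of Karp's 21 NP-complete problems.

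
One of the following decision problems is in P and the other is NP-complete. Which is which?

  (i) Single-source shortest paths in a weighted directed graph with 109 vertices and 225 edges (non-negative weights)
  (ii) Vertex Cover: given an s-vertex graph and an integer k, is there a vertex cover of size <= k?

(i) is P: Dijkstra's algorithm runs in O((V+E) log V).
(ii) is NP-complete: one of Karp's 21 NP-complete problems (with k part of the input; for any fixed constant k it is in P).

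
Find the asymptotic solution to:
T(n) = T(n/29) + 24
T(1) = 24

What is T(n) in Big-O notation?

Each step divides n by 29 and adds 24. After log_29(n) steps, T(n) = O(log n).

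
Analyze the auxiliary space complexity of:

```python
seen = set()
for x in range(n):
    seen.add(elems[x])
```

Space complexity: O(n).
Auxiliary storage grows linearly with the input size n in the worst case.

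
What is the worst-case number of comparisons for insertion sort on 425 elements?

Insertion sort on reverse-sorted input: 1 + 2 + ... + (425-1) = 90100 comparisons.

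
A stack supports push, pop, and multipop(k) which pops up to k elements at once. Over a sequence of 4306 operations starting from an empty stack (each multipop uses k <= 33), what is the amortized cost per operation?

Each element is pushed exactly once and popped at most once (whether by pop or as part of a multipop). So the total number of individual pops over the whole sequence is at most the number of pushes, which is at most 4306. Total work <= 2 * 4306, hence O(1) amortized per operation.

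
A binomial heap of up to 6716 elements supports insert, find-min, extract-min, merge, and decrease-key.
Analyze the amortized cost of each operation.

A binomial heap with n <= 6716 elements has at most floor(log_2 6716) + 1 = 13 trees. Using potential Phi = number of trees: Insert adds one tree, but cascading merges reduce count -- amortized O(1). Find-min reads the cached minimum pointer: O(1). Extract-min creates O(log n) new trees: O(log n). Merge combines tree lists: O(log n). Decrease-key sifts the element up its tree of height <= log n: O(log n).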